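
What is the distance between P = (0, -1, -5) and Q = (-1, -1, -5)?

d = √[(x₂-x₁)² + (y₂-y₁)² + (z₂-z₁)²]
  = √[(-1)² + 0² + 0²]
  = √[1 + 0 + 0]
  = √1
  ≈ 1

1


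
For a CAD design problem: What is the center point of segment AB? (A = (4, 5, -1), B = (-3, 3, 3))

M = ((x₁+x₂)/2, (y₁+y₂)/2, (z₁+z₂)/2)
  = ((4 - 3)/2, (5 + 3)/2, (-1 + 3)/2)
  = (1/2, 8/2, 2/2)
  = (0.5, 4, 1)

(0.5, 4, 1)


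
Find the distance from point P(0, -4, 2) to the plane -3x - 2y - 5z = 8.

distance = |a·x₀ + b·y₀ + c·z₀ - d| / √(a² + b² + c²)
  = |(-3)·0 + (-2)·(-4) + (-5)·2 - 8| / √((-3)² + (-2)² + (-5)²)
  = |0 + 8 - 10 - 8| / √(9 + 4 + 25)
  = |-10| / √38
  = 10 / 6.164
  ≈ 1.622

1.622


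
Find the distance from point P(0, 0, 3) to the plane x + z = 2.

distance = |a·x₀ + b·y₀ + c·z₀ - d| / √(a² + b² + c²)
  = |1·0 + 0·0 + 1·3 - 2| / √(1² + 0² + 1²)
  = |0 + 0 + 3 - 2| / √(1 + 0 + 1)
  = |1| / √2
  = 1 / 1.414
  ≈ 0.7071

0.7071


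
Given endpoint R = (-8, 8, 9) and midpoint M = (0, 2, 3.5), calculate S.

S = 2M - R
  = (2·0 - (-8), 2·2 - 8, 2·3.5 - 9)
  = (0 + 8, 4 - 8, 7 - 9)
  = (8, -4, -2)

(8, -4, -2)


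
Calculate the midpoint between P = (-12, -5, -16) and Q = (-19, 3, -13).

M = ((x₁+x₂)/2, (y₁+y₂)/2, (z₁+z₂)/2)
  = ((-12 - 19)/2, (-5 + 3)/2, (-16 - 13)/2)
  = (-31/2, -2/2, -29/2)
  = (-15.5, -1, -14.5)

(-15.5, -1, -14.5)


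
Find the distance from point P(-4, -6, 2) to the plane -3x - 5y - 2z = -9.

distance = |a·x₀ + b·y₀ + c·z₀ - d| / √(a² + b² + c²)
  = |(-3)·(-4) + (-5)·(-6) + (-2)·2 - (-9)| / √((-3)² + (-5)² + (-2)²)
  = |12 + 30 - 4 + 9| / √(9 + 25 + 4)
  = |47| / √38
  = 47 / 6.164
  ≈ 7.624

7.624


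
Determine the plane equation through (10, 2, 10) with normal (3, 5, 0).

The plane through P with normal n = (a, b, c) satisfies n·(r - P) = 0,
i.e. ax + by + cz = a·x₀ + b·y₀ + c·z₀.
d = 3·10 + 5·2 + 0·10
  = 30 + 10 + 0
  = 40
Equation: 3x + 5y = 40

3x + 5y = 40


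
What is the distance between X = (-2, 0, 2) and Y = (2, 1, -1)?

d = √[(x₂-x₁)² + (y₂-y₁)² + (z₂-z₁)²]
  = √[4² + 1² + (-3)²]
  = √[16 + 1 + 9]
  = √26
  ≈ 5.099

5.099


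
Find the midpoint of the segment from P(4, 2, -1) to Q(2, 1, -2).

M = ((x₁+x₂)/2, (y₁+y₂)/2, (z₁+z₂)/2)
  = ((4 + 2)/2, (2 + 1)/2, (-1 - 2)/2)
  = (6/2, 3/2, -3/2)
  = (3, 1.5, -1.5)

(3, 1.5, -1.5)


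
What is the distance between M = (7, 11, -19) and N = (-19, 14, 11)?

d = √[(x₂-x₁)² + (y₂-y₁)² + (z₂-z₁)²]
  = √[(-26)² + 3² + 30²]
  = √[676 + 9 + 900]
  = √1585
  ≈ 39.81

39.81


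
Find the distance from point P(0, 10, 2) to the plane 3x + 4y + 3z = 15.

distance = |a·x₀ + b·y₀ + c·z₀ - d| / √(a² + b² + c²)
  = |3·0 + 4·10 + 3·2 - 15| / √(3² + 4² + 3²)
  = |0 + 40 + 6 - 15| / √(9 + 16 + 9)
  = |31| / √34
  = 31 / 5.831
  ≈ 5.316

5.316


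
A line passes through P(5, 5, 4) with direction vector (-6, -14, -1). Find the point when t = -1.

P(t) = P + t·d
  = (5 + (-6)·(-1), 5 + (-14)·(-1), 4 + (-1)·(-1))
  = (5 + 6, 5 + 14, 4 + 1)
  = (11, 19, 5)

(11, 19, 5)


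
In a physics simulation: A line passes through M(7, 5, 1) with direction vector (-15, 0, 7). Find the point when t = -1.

P(t) = M + t·d
  = (7 + (-15)·(-1), 5 + 0·(-1), 1 + 7·(-1))
  = (7 + 15, 5 + 0, 1 - 7)
  = (22, 5, -6)

(22, 5, -6)


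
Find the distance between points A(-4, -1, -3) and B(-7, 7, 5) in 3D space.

d = √[(x₂-x₁)² + (y₂-y₁)² + (z₂-z₁)²]
  = √[(-3)² + 8² + 8²]
  = √[9 + 64 + 64]
  = √137
  ≈ 11.7

11.7


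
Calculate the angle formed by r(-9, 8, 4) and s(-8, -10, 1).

r·s = (-9)·(-8) + 8·(-10) + 4·1 = 72 - 80 + 4 = -4
|r| = √((-9)² + 8² + 4²) = √161 ≈ 12.69
|s| = √((-8)² + (-10)² + 1²) = √165 ≈ 12.85
cos θ = (r·s)/(|r||s|) = -4/(12.69·12.85) ≈ -0.02454
θ = arccos(-0.02454) ≈ 91.41°

91.41°


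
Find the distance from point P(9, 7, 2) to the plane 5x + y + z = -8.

distance = |a·x₀ + b·y₀ + c·z₀ - d| / √(a² + b² + c²)
  = |5·9 + 1·7 + 1·2 - (-8)| / √(5² + 1² + 1²)
  = |45 + 7 + 2 + 8| / √(25 + 1 + 1)
  = |62| / √27
  = 62 / 5.196
  ≈ 11.93

11.93


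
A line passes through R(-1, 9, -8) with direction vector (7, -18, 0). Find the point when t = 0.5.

P(t) = R + t·d
  = (-1 + 7·0.5, 9 + (-18)·0.5, -8 + 0·0.5)
  = (-1 + 3.5, 9 - 9, -8 + 0)
  = (2.5, 0, -8)

(2.5, 0, -8)


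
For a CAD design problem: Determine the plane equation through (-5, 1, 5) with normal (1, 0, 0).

The plane through P with normal n = (a, b, c) satisfies n·(r - P) = 0,
i.e. ax + by + cz = a·x₀ + b·y₀ + c·z₀.
d = 1·(-5) + 0·1 + 0·5
  = -5 + 0 + 0
  = -5
Equation: x = -5

x = -5


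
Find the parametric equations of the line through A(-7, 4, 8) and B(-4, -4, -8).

Direction vector d = B - A = (-4 + 7, -4 - 4, -8 - 8) = (3, -8, -16)
Parametric form r = A + t·d:
x = -7 + 3t, y = 4 - 8t, z = 8 - 16t

x = -7 + 3t, y = 4 - 8t, z = 8 - 16t


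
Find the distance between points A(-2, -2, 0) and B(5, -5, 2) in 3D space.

d = √[(x₂-x₁)² + (y₂-y₁)² + (z₂-z₁)²]
  = √[7² + (-3)² + 2²]
  = √[49 + 9 + 4]
  = √62
  ≈ 7.874

7.874


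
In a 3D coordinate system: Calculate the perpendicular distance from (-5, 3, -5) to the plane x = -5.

distance = |a·x₀ + b·y₀ + c·z₀ - d| / √(a² + b² + c²)
  = |1·(-5) + 0·3 + 0·(-5) - (-5)| / √(1² + 0² + 0²)
  = |-5 + 0 + 0 + 5| / √(1 + 0 + 0)
  = |0| / √1
  = 0 / 1
  ≈ 0

0


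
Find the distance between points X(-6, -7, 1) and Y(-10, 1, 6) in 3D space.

d = √[(x₂-x₁)² + (y₂-y₁)² + (z₂-z₁)²]
  = √[(-4)² + 8² + 5²]
  = √[16 + 64 + 25]
  = √105
  ≈ 10.25

10.25


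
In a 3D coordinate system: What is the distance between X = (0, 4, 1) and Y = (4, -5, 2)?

d = √[(x₂-x₁)² + (y₂-y₁)² + (z₂-z₁)²]
  = √[4² + (-9)² + 1²]
  = √[16 + 81 + 1]
  = √98
  ≈ 9.899

9.899


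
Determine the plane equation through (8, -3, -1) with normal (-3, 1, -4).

The plane through P with normal n = (a, b, c) satisfies n·(r - P) = 0,
i.e. ax + by + cz = a·x₀ + b·y₀ + c·z₀.
d = (-3)·8 + 1·(-3) + (-4)·(-1)
  = -24 - 3 + 4
  = -23
Equation: -3x + y - 4z = -23

-3x + y - 4z = -23


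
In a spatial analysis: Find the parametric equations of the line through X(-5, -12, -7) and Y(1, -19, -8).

Direction vector d = Y - X = (1 + 5, -19 + 12, -8 + 7) = (6, -7, -1)
Parametric form r = X + t·d:
x = -5 + 6t, y = -12 - 7t, z = -7 - t

x = -5 + 6t, y = -12 - 7t, z = -7 - t


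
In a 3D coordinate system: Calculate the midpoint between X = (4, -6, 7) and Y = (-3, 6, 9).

M = ((x₁+x₂)/2, (y₁+y₂)/2, (z₁+z₂)/2)
  = ((4 - 3)/2, (-6 + 6)/2, (7 + 9)/2)
  = (1/2, 0/2, 16/2)
  = (0.5, 0, 8)

(0.5, 0, 8)


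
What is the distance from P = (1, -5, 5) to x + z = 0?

distance = |a·x₀ + b·y₀ + c·z₀ - d| / √(a² + b² + c²)
  = |1·1 + 0·(-5) + 1·5 - 0| / √(1² + 0² + 1²)
  = |1 + 0 + 5 + 0| / √(1 + 0 + 1)
  = |6| / √2
  = 6 / 1.414
  ≈ 4.243

4.243


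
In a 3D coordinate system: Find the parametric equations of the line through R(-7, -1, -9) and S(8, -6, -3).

Direction vector d = S - R = (8 + 7, -6 + 1, -3 + 9) = (15, -5, 6)
Parametric form r = R + t·d:
x = -7 + 15t, y = -1 - 5t, z = -9 + 6t

x = -7 + 15t, y = -1 - 5t, z = -9 + 6t


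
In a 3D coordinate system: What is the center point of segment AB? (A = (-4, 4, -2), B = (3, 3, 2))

M = ((x₁+x₂)/2, (y₁+y₂)/2, (z₁+z₂)/2)
  = ((-4 + 3)/2, (4 + 3)/2, (-2 + 2)/2)
  = (-1/2, 7/2, 0/2)
  = (-0.5, 3.5, 0)

(-0.5, 3.5, 0)


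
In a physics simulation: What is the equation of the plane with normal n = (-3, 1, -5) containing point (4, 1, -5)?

The plane through P with normal n = (a, b, c) satisfies n·(r - P) = 0,
i.e. ax + by + cz = a·x₀ + b·y₀ + c·z₀.
d = (-3)·4 + 1·1 + (-5)·(-5)
  = -12 + 1 + 25
  = 14
Equation: -3x + y - 5z = 14

-3x + y - 5z = 14


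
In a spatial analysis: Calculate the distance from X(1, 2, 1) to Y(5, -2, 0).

d = √[(x₂-x₁)² + (y₂-y₁)² + (z₂-z₁)²]
  = √[4² + (-4)² + (-1)²]
  = √[16 + 16 + 1]
  = √33
  ≈ 5.745

5.745


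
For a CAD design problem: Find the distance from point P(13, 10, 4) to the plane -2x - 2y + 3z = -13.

distance = |a·x₀ + b·y₀ + c·z₀ - d| / √(a² + b² + c²)
  = |(-2)·13 + (-2)·10 + 3·4 - (-13)| / √((-2)² + (-2)² + 3²)
  = |-26 - 20 + 12 + 13| / √(4 + 4 + 9)
  = |-21| / √17
  = 21 / 4.123
  ≈ 5.093

5.093


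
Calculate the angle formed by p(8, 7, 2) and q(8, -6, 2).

p·q = 8·8 + 7·(-6) + 2·2 = 64 - 42 + 4 = 26
|p| = √(8² + 7² + 2²) = √117 ≈ 10.82
|q| = √(8² + (-6)² + 2²) = √104 ≈ 10.2
cos θ = (p·q)/(|p||q|) = 26/(10.82·10.2) ≈ 0.2357
θ = arccos(0.2357) ≈ 76.37°

76.37°


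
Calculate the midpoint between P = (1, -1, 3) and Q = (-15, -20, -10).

M = ((x₁+x₂)/2, (y₁+y₂)/2, (z₁+z₂)/2)
  = ((1 - 15)/2, (-1 - 20)/2, (3 - 10)/2)
  = (-14/2, -21/2, -7/2)
  = (-7, -10.5, -3.5)

(-7, -10.5, -3.5)


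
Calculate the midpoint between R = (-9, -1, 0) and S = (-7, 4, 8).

M = ((x₁+x₂)/2, (y₁+y₂)/2, (z₁+z₂)/2)
  = ((-9 - 7)/2, (-1 + 4)/2, (0 + 8)/2)
  = (-16/2, 3/2, 8/2)
  = (-8, 1.5, 4)

(-8, 1.5, 4)


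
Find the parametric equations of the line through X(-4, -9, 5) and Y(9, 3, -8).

Direction vector d = Y - X = (9 + 4, 3 + 9, -8 - 5) = (13, 12, -13)
Parametric form r = X + t·d:
x = -4 + 13t, y = -9 + 12t, z = 5 - 13t

x = -4 + 13t, y = -9 + 12t, z = 5 - 13t


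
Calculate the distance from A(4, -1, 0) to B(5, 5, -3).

d = √[(x₂-x₁)² + (y₂-y₁)² + (z₂-z₁)²]
  = √[1² + 6² + (-3)²]
  = √[1 + 36 + 9]
  = √46
  ≈ 6.782

6.782


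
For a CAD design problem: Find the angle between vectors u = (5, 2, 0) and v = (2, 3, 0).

u·v = 5·2 + 2·3 + 0·0 = 10 + 6 + 0 = 16
|u| = √(5² + 2² + 0²) = √29 ≈ 5.385
|v| = √(2² + 3² + 0²) = √13 ≈ 3.606
cos θ = (u·v)/(|u||v|) = 16/(5.385·3.606) ≈ 0.824
θ = arccos(0.824) ≈ 34.51°

34.51°


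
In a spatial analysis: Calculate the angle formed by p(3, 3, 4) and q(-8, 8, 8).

p·q = 3·(-8) + 3·8 + 4·8 = -24 + 24 + 32 = 32
|p| = √(3² + 3² + 4²) = √34 ≈ 5.831
|q| = √((-8)² + 8² + 8²) = √192 ≈ 13.86
cos θ = (p·q)/(|p||q|) = 32/(5.831·13.86) ≈ 0.3961
θ = arccos(0.3961) ≈ 66.67°

66.67°


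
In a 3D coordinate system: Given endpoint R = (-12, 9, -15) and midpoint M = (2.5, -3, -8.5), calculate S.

S = 2M - R
  = (2·2.5 - (-12), 2·(-3) - 9, 2·(-8.5) - (-15))
  = (5 + 12, -6 - 9, -17 + 15)
  = (17, -15, -2)

(17, -15, -2)


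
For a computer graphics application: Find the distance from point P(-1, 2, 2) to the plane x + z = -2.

distance = |a·x₀ + b·y₀ + c·z₀ - d| / √(a² + b² + c²)
  = |1·(-1) + 0·2 + 1·2 - (-2)| / √(1² + 0² + 1²)
  = |-1 + 0 + 2 + 2| / √(1 + 0 + 1)
  = |3| / √2
  = 3 / 1.414
  ≈ 2.121

2.121


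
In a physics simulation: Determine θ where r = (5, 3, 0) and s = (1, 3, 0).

r·s = 5·1 + 3·3 + 0·0 = 5 + 9 + 0 = 14
|r| = √(5² + 3² + 0²) = √34 ≈ 5.831
|s| = √(1² + 3² + 0²) = √10 ≈ 3.162
cos θ = (r·s)/(|r||s|) = 14/(5.831·3.162) ≈ 0.7593
θ = arccos(0.7593) ≈ 40.6°

40.6°


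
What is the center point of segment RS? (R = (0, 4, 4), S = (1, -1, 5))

M = ((x₁+x₂)/2, (y₁+y₂)/2, (z₁+z₂)/2)
  = ((0 + 1)/2, (4 - 1)/2, (4 + 5)/2)
  = (1/2, 3/2, 9/2)
  = (0.5, 1.5, 4.5)

(0.5, 1.5, 4.5)


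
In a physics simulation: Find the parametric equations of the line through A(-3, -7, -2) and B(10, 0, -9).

Direction vector d = B - A = (10 + 3, 0 + 7, -9 + 2) = (13, 7, -7)
Parametric form r = A + t·d:
x = -3 + 13t, y = -7 + 7t, z = -2 - 7t

x = -3 + 13t, y = -7 + 7t, z = -2 - 7t


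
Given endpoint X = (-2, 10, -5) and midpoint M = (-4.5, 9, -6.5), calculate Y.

Y = 2M - X
  = (2·(-4.5) - (-2), 2·9 - 10, 2·(-6.5) - (-5))
  = (-9 + 2, 18 - 10, -13 + 5)
  = (-7, 8, -8)

(-7, 8, -8)


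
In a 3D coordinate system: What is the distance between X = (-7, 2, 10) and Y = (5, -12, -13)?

d = √[(x₂-x₁)² + (y₂-y₁)² + (z₂-z₁)²]
  = √[12² + (-14)² + (-23)²]
  = √[144 + 196 + 529]
  = √869
  ≈ 29.48

29.48


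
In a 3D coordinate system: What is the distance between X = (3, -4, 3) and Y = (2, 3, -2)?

d = √[(x₂-x₁)² + (y₂-y₁)² + (z₂-z₁)²]
  = √[(-1)² + 7² + (-5)²]
  = √[1 + 49 + 25]
  = √75
  ≈ 8.66

8.66


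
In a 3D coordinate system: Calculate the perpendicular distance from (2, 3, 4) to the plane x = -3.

distance = |a·x₀ + b·y₀ + c·z₀ - d| / √(a² + b² + c²)
  = |1·2 + 0·3 + 0·4 - (-3)| / √(1² + 0² + 0²)
  = |2 + 0 + 0 + 3| / √(1 + 0 + 0)
  = |5| / √1
  = 5 / 1
  ≈ 5

5


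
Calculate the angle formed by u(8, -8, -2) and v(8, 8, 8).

u·v = 8·8 + (-8)·8 + (-2)·8 = 64 - 64 - 16 = -16
|u| = √(8² + (-8)² + (-2)²) = √132 ≈ 11.49
|v| = √(8² + 8² + 8²) = √192 ≈ 13.86
cos θ = (u·v)/(|u||v|) = -16/(11.49·13.86) ≈ -0.1005
θ = arccos(-0.1005) ≈ 95.77°

95.77°


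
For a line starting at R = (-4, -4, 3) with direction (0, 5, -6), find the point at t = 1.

P(t) = R + t·d
  = (-4 + 0·1, -4 + 5·1, 3 + (-6)·1)
  = (-4 + 0, -4 + 5, 3 - 6)
  = (-4, 1, -3)

(-4, 1, -3)


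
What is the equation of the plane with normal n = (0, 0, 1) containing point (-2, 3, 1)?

The plane through P with normal n = (a, b, c) satisfies n·(r - P) = 0,
i.e. ax + by + cz = a·x₀ + b·y₀ + c·z₀.
d = 0·(-2) + 0·3 + 1·1
  = 0 + 0 + 1
  = 1
Equation: z = 1

z = 1


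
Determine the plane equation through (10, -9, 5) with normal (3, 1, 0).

The plane through P with normal n = (a, b, c) satisfies n·(r - P) = 0,
i.e. ax + by + cz = a·x₀ + b·y₀ + c·z₀.
d = 3·10 + 1·(-9) + 0·5
  = 30 - 9 + 0
  = 21
Equation: 3x + y = 21

3x + y = 21


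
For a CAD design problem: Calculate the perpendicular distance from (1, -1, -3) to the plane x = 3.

distance = |a·x₀ + b·y₀ + c·z₀ - d| / √(a² + b² + c²)
  = |1·1 + 0·(-1) + 0·(-3) - 3| / √(1² + 0² + 0²)
  = |1 + 0 + 0 - 3| / √(1 + 0 + 0)
  = |-2| / √1
  = 2 / 1
  ≈ 2

2


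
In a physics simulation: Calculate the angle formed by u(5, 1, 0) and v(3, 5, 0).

u·v = 5·3 + 1·5 + 0·0 = 15 + 5 + 0 = 20
|u| = √(5² + 1² + 0²) = √26 ≈ 5.099
|v| = √(3² + 5² + 0²) = √34 ≈ 5.831
cos θ = (u·v)/(|u||v|) = 20/(5.099·5.831) ≈ 0.6727
θ = arccos(0.6727) ≈ 47.73°

47.73°


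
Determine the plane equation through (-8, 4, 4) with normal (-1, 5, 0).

The plane through P with normal n = (a, b, c) satisfies n·(r - P) = 0,
i.e. ax + by + cz = a·x₀ + b·y₀ + c·z₀.
d = (-1)·(-8) + 5·4 + 0·4
  = 8 + 20 + 0
  = 28
Equation: -x + 5y = 28

-x + 5y = 28


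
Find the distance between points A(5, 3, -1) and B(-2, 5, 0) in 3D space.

d = √[(x₂-x₁)² + (y₂-y₁)² + (z₂-z₁)²]
  = √[(-7)² + 2² + 1²]
  = √[49 + 4 + 1]
  = √54
  ≈ 7.348

7.348


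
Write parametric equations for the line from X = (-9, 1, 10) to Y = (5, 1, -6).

Direction vector d = Y - X = (5 + 9, 1 - 1, -6 - 10) = (14, 0, -16)
Parametric form r = X + t·d:
x = -9 + 14t, y = 1, z = 10 - 16t

x = -9 + 14t, y = 1, z = 10 - 16t


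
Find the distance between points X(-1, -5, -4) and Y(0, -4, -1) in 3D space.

d = √[(x₂-x₁)² + (y₂-y₁)² + (z₂-z₁)²]
  = √[1² + 1² + 3²]
  = √[1 + 1 + 9]
  = √11
  ≈ 3.317

3.317


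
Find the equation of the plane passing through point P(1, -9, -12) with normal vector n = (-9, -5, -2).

The plane through P with normal n = (a, b, c) satisfies n·(r - P) = 0,
i.e. ax + by + cz = a·x₀ + b·y₀ + c·z₀.
d = (-9)·1 + (-5)·(-9) + (-2)·(-12)
  = -9 + 45 + 24
  = 60
Equation: -9x - 5y - 2z = 60

-9x - 5y - 2z = 60


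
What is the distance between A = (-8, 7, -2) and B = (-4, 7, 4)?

d = √[(x₂-x₁)² + (y₂-y₁)² + (z₂-z₁)²]
  = √[4² + 0² + 6²]
  = √[16 + 0 + 36]
  = √52
  ≈ 7.211

7.211


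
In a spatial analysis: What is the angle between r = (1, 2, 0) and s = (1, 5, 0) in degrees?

r·s = 1·1 + 2·5 + 0·0 = 1 + 10 + 0 = 11
|r| = √(1² + 2² + 0²) = √5 ≈ 2.236
|s| = √(1² + 5² + 0²) = √26 ≈ 5.099
cos θ = (r·s)/(|r||s|) = 11/(2.236·5.099) ≈ 0.9648
θ = arccos(0.9648) ≈ 15.26°

15.26°


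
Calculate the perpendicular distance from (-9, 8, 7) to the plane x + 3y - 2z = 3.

distance = |a·x₀ + b·y₀ + c·z₀ - d| / √(a² + b² + c²)
  = |1·(-9) + 3·8 + (-2)·7 - 3| / √(1² + 3² + (-2)²)
  = |-9 + 24 - 14 - 3| / √(1 + 9 + 4)
  = |-2| / √14
  = 2 / 3.742
  ≈ 0.5345

0.5345


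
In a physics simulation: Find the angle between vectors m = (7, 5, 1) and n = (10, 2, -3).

m·n = 7·10 + 5·2 + 1·(-3) = 70 + 10 - 3 = 77
|m| = √(7² + 5² + 1²) = √75 ≈ 8.66
|n| = √(10² + 2² + (-3)²) = √113 ≈ 10.63
cos θ = (m·n)/(|m||n|) = 77/(8.66·10.63) ≈ 0.8364
θ = arccos(0.8364) ≈ 33.24°

33.24°


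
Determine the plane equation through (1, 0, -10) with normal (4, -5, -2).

The plane through P with normal n = (a, b, c) satisfies n·(r - P) = 0,
i.e. ax + by + cz = a·x₀ + b·y₀ + c·z₀.
d = 4·1 + (-5)·0 + (-2)·(-10)
  = 4 + 0 + 20
  = 24
Equation: 4x - 5y - 2z = 24

4x - 5y - 2z = 24


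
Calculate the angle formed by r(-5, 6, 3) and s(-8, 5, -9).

r·s = (-5)·(-8) + 6·5 + 3·(-9) = 40 + 30 - 27 = 43
|r| = √((-5)² + 6² + 3²) = √70 ≈ 8.367
|s| = √((-8)² + 5² + (-9)²) = √170 ≈ 13.04
cos θ = (r·s)/(|r||s|) = 43/(8.367·13.04) ≈ 0.3942
θ = arccos(0.3942) ≈ 66.79°

66.79°


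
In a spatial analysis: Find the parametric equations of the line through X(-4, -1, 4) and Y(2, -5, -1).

Direction vector d = Y - X = (2 + 4, -5 + 1, -1 - 4) = (6, -4, -5)
Parametric form r = X + t·d:
x = -4 + 6t, y = -1 - 4t, z = 4 - 5t

x = -4 + 6t, y = -1 - 4t, z = 4 - 5t


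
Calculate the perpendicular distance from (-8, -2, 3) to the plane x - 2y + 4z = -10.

distance = |a·x₀ + b·y₀ + c·z₀ - d| / √(a² + b² + c²)
  = |1·(-8) + (-2)·(-2) + 4·3 - (-10)| / √(1² + (-2)² + 4²)
  = |-8 + 4 + 12 + 10| / √(1 + 4 + 16)
  = |18| / √21
  = 18 / 4.583
  ≈ 3.928

3.928


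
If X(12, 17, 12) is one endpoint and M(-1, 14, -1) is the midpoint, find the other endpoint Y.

Y = 2M - X
  = (2·(-1) - 12, 2·14 - 17, 2·(-1) - 12)
  = (-2 - 12, 28 - 17, -2 - 12)
  = (-14, 11, -14)

(-14, 11, -14)


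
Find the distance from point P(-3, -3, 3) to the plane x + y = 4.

distance = |a·x₀ + b·y₀ + c·z₀ - d| / √(a² + b² + c²)
  = |1·(-3) + 1·(-3) + 0·3 - 4| / √(1² + 1² + 0²)
  = |-3 - 3 + 0 - 4| / √(1 + 1 + 0)
  = |-10| / √2
  = 10 / 1.414
  ≈ 7.071

7.071


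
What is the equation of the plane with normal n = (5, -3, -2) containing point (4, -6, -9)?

The plane through P with normal n = (a, b, c) satisfies n·(r - P) = 0,
i.e. ax + by + cz = a·x₀ + b·y₀ + c·z₀.
d = 5·4 + (-3)·(-6) + (-2)·(-9)
  = 20 + 18 + 18
  = 56
Equation: 5x - 3y - 2z = 56

5x - 3y - 2z = 56


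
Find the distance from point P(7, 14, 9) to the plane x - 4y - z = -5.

distance = |a·x₀ + b·y₀ + c·z₀ - d| / √(a² + b² + c²)
  = |1·7 + (-4)·14 + (-1)·9 - (-5)| / √(1² + (-4)² + (-1)²)
  = |7 - 56 - 9 + 5| / √(1 + 16 + 1)
  = |-53| / √18
  = 53 / 4.243
  ≈ 12.49

12.49


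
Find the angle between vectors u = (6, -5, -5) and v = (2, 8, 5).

u·v = 6·2 + (-5)·8 + (-5)·5 = 12 - 40 - 25 = -53
|u| = √(6² + (-5)² + (-5)²) = √86 ≈ 9.274
|v| = √(2² + 8² + 5²) = √93 ≈ 9.644
cos θ = (u·v)/(|u||v|) = -53/(9.274·9.644) ≈ -0.5926
θ = arccos(-0.5926) ≈ 126.3°

126.3°


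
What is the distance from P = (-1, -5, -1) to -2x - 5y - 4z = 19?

distance = |a·x₀ + b·y₀ + c·z₀ - d| / √(a² + b² + c²)
  = |(-2)·(-1) + (-5)·(-5) + (-4)·(-1) - 19| / √((-2)² + (-5)² + (-4)²)
  = |2 + 25 + 4 - 19| / √(4 + 25 + 16)
  = |12| / √45
  = 12 / 6.708
  ≈ 1.789

1.789


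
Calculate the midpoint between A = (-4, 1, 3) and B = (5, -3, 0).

M = ((x₁+x₂)/2, (y₁+y₂)/2, (z₁+z₂)/2)
  = ((-4 + 5)/2, (1 - 3)/2, (3 + 0)/2)
  = (1/2, -2/2, 3/2)
  = (0.5, -1, 1.5)

(0.5, -1, 1.5)


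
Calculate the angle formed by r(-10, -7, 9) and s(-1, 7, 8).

r·s = (-10)·(-1) + (-7)·7 + 9·8 = 10 - 49 + 72 = 33
|r| = √((-10)² + (-7)² + 9²) = √230 ≈ 15.17
|s| = √((-1)² + 7² + 8²) = √114 ≈ 10.68
cos θ = (r·s)/(|r||s|) = 33/(15.17·10.68) ≈ 0.2038
θ = arccos(0.2038) ≈ 78.24°

78.24°


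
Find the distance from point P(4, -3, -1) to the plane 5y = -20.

distance = |a·x₀ + b·y₀ + c·z₀ - d| / √(a² + b² + c²)
  = |0·4 + 5·(-3) + 0·(-1) - (-20)| / √(0² + 5² + 0²)
  = |0 - 15 + 0 + 20| / √(0 + 25 + 0)
  = |5| / √25
  = 5 / 5
  ≈ 1

1


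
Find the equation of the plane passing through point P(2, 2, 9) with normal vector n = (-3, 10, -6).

The plane through P with normal n = (a, b, c) satisfies n·(r - P) = 0,
i.e. ax + by + cz = a·x₀ + b·y₀ + c·z₀.
d = (-3)·2 + 10·2 + (-6)·9
  = -6 + 20 - 54
  = -40
Equation: -3x + 10y - 6z = -40

-3x + 10y - 6z = -40


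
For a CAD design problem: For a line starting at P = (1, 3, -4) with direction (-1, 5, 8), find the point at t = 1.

P(t) = P + t·d
  = (1 + (-1)·1, 3 + 5·1, -4 + 8·1)
  = (1 - 1, 3 + 5, -4 + 8)
  = (0, 8, 4)

(0, 8, 4)


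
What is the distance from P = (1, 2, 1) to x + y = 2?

distance = |a·x₀ + b·y₀ + c·z₀ - d| / √(a² + b² + c²)
  = |1·1 + 1·2 + 0·1 - 2| / √(1² + 1² + 0²)
  = |1 + 2 + 0 - 2| / √(1 + 1 + 0)
  = |1| / √2
  = 1 / 1.414
  ≈ 0.7071

0.7071


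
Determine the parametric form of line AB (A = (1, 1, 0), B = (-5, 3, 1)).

Direction vector d = B - A = (-5 - 1, 3 - 1, 1 + 0) = (-6, 2, 1)
Parametric form r = A + t·d:
x = 1 - 6t, y = 1 + 2t, z = 0 + t

x = 1 - 6t, y = 1 + 2t, z = 0 + t


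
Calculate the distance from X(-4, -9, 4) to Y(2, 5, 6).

d = √[(x₂-x₁)² + (y₂-y₁)² + (z₂-z₁)²]
  = √[6² + 14² + 2²]
  = √[36 + 196 + 4]
  = √236
  ≈ 15.36

15.36


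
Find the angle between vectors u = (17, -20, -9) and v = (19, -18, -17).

u·v = 17·19 + (-20)·(-18) + (-9)·(-17) = 323 + 360 + 153 = 836
|u| = √(17² + (-20)² + (-9)²) = √770 ≈ 27.75
|v| = √(19² + (-18)² + (-17)²) = √974 ≈ 31.21
cos θ = (u·v)/(|u||v|) = 836/(27.75·31.21) ≈ 0.9653
θ = arccos(0.9653) ≈ 15.13°

15.13°


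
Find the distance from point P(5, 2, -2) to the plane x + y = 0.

distance = |a·x₀ + b·y₀ + c·z₀ - d| / √(a² + b² + c²)
  = |1·5 + 1·2 + 0·(-2) - 0| / √(1² + 1² + 0²)
  = |5 + 2 + 0 + 0| / √(1 + 1 + 0)
  = |7| / √2
  = 7 / 1.414
  ≈ 4.95

4.95


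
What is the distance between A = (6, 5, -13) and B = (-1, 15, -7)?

d = √[(x₂-x₁)² + (y₂-y₁)² + (z₂-z₁)²]
  = √[(-7)² + 10² + 6²]
  = √[49 + 100 + 36]
  = √185
  ≈ 13.6

13.6


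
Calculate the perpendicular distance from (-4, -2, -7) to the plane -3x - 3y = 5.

distance = |a·x₀ + b·y₀ + c·z₀ - d| / √(a² + b² + c²)
  = |(-3)·(-4) + (-3)·(-2) + 0·(-7) - 5| / √((-3)² + (-3)² + 0²)
  = |12 + 6 + 0 - 5| / √(9 + 9 + 0)
  = |13| / √18
  = 13 / 4.243
  ≈ 3.064

3.064


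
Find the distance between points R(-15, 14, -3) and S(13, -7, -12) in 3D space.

d = √[(x₂-x₁)² + (y₂-y₁)² + (z₂-z₁)²]
  = √[28² + (-21)² + (-9)²]
  = √[784 + 441 + 81]
  = √1306
  ≈ 36.14

36.14


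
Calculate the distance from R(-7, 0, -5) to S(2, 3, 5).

d = √[(x₂-x₁)² + (y₂-y₁)² + (z₂-z₁)²]
  = √[9² + 3² + 10²]
  = √[81 + 9 + 100]
  = √190
  ≈ 13.78

13.78


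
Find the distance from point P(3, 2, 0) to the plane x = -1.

distance = |a·x₀ + b·y₀ + c·z₀ - d| / √(a² + b² + c²)
  = |1·3 + 0·2 + 0·0 - (-1)| / √(1² + 0² + 0²)
  = |3 + 0 + 0 + 1| / √(1 + 0 + 0)
  = |4| / √1
  = 4 / 1
  ≈ 4

4


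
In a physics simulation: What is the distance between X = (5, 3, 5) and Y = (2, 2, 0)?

d = √[(x₂-x₁)² + (y₂-y₁)² + (z₂-z₁)²]
  = √[(-3)² + (-1)² + (-5)²]
  = √[9 + 1 + 25]
  = √35
  ≈ 5.916

5.916


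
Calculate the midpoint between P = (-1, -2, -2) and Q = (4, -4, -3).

M = ((x₁+x₂)/2, (y₁+y₂)/2, (z₁+z₂)/2)
  = ((-1 + 4)/2, (-2 - 4)/2, (-2 - 3)/2)
  = (3/2, -6/2, -5/2)
  = (1.5, -3, -2.5)

(1.5, -3, -2.5)


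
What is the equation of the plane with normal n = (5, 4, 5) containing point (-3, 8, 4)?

The plane through P with normal n = (a, b, c) satisfies n·(r - P) = 0,
i.e. ax + by + cz = a·x₀ + b·y₀ + c·z₀.
d = 5·(-3) + 4·8 + 5·4
  = -15 + 32 + 20
  = 37
Equation: 5x + 4y + 5z = 37

5x + 4y + 5z = 37


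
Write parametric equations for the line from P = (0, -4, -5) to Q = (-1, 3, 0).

Direction vector d = Q - P = (-1 + 0, 3 + 4, 0 + 5) = (-1, 7, 5)
Parametric form r = P + t·d:
x = 0 - t, y = -4 + 7t, z = -5 + 5t

x = 0 - t, y = -4 + 7t, z = -5 + 5t


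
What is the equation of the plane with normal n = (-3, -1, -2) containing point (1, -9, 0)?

The plane through P with normal n = (a, b, c) satisfies n·(r - P) = 0,
i.e. ax + by + cz = a·x₀ + b·y₀ + c·z₀.
d = (-3)·1 + (-1)·(-9) + (-2)·0
  = -3 + 9 + 0
  = 6
Equation: -3x - y - 2z = 6

-3x - y - 2z = 6


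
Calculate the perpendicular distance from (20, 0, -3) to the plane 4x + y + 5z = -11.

distance = |a·x₀ + b·y₀ + c·z₀ - d| / √(a² + b² + c²)
  = |4·20 + 1·0 + 5·(-3) - (-11)| / √(4² + 1² + 5²)
  = |80 + 0 - 15 + 11| / √(16 + 1 + 25)
  = |76| / √42
  = 76 / 6.481
  ≈ 11.73

11.73


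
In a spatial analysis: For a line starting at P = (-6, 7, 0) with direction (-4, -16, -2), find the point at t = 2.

P(t) = P + t·d
  = (-6 + (-4)·2, 7 + (-16)·2, 0 + (-2)·2)
  = (-6 - 8, 7 - 32, 0 - 4)
  = (-14, -25, -4)

(-14, -25, -4)


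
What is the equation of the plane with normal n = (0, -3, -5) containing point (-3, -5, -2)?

The plane through P with normal n = (a, b, c) satisfies n·(r - P) = 0,
i.e. ax + by + cz = a·x₀ + b·y₀ + c·z₀.
d = 0·(-3) + (-3)·(-5) + (-5)·(-2)
  = 0 + 15 + 10
  = 25
Equation: -3y - 5z = 25

-3y - 5z = 25


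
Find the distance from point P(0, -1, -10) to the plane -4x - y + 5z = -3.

distance = |a·x₀ + b·y₀ + c·z₀ - d| / √(a² + b² + c²)
  = |(-4)·0 + (-1)·(-1) + 5·(-10) - (-3)| / √((-4)² + (-1)² + 5²)
  = |0 + 1 - 50 + 3| / √(16 + 1 + 25)
  = |-46| / √42
  = 46 / 6.481
  ≈ 7.098

7.098


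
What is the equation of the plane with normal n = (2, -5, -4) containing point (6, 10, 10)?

The plane through P with normal n = (a, b, c) satisfies n·(r - P) = 0,
i.e. ax + by + cz = a·x₀ + b·y₀ + c·z₀.
d = 2·6 + (-5)·10 + (-4)·10
  = 12 - 50 - 40
  = -78
Equation: 2x - 5y - 4z = -78

2x - 5y - 4z = -78


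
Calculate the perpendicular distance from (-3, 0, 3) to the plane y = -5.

distance = |a·x₀ + b·y₀ + c·z₀ - d| / √(a² + b² + c²)
  = |0·(-3) + 1·0 + 0·3 - (-5)| / √(0² + 1² + 0²)
  = |0 + 0 + 0 + 5| / √(0 + 1 + 0)
  = |5| / √1
  = 5 / 1
  ≈ 5

5


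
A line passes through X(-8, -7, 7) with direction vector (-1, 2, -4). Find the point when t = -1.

P(t) = X + t·d
  = (-8 + (-1)·(-1), -7 + 2·(-1), 7 + (-4)·(-1))
  = (-8 + 1, -7 - 2, 7 + 4)
  = (-7, -9, 11)

(-7, -9, 11)


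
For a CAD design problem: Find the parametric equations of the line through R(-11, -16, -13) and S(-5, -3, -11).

Direction vector d = S - R = (-5 + 11, -3 + 16, -11 + 13) = (6, 13, 2)
Parametric form r = R + t·d:
x = -11 + 6t, y = -16 + 13t, z = -13 + 2t

x = -11 + 6t, y = -16 + 13t, z = -13 + 2t


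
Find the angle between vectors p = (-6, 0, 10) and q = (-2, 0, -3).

p·q = (-6)·(-2) + 0·0 + 10·(-3) = 12 + 0 - 30 = -18
|p| = √((-6)² + 0² + 10²) = √136 ≈ 11.66
|q| = √((-2)² + 0² + (-3)²) = √13 ≈ 3.606
cos θ = (p·q)/(|p||q|) = -18/(11.66·3.606) ≈ -0.4281
θ = arccos(-0.4281) ≈ 115.3°

115.3°


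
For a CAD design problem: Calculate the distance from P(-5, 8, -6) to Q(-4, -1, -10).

d = √[(x₂-x₁)² + (y₂-y₁)² + (z₂-z₁)²]
  = √[1² + (-9)² + (-4)²]
  = √[1 + 81 + 16]
  = √98
  ≈ 9.899

9.899


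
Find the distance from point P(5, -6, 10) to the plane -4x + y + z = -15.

distance = |a·x₀ + b·y₀ + c·z₀ - d| / √(a² + b² + c²)
  = |(-4)·5 + 1·(-6) + 1·10 - (-15)| / √((-4)² + 1² + 1²)
  = |-20 - 6 + 10 + 15| / √(16 + 1 + 1)
  = |-1| / √18
  = 1 / 4.243
  ≈ 0.2357

0.2357


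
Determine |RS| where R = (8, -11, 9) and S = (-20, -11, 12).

d = √[(x₂-x₁)² + (y₂-y₁)² + (z₂-z₁)²]
  = √[(-28)² + 0² + 3²]
  = √[784 + 0 + 9]
  = √793
  ≈ 28.16

28.16


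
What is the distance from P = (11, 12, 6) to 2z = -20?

distance = |a·x₀ + b·y₀ + c·z₀ - d| / √(a² + b² + c²)
  = |0·11 + 0·12 + 2·6 - (-20)| / √(0² + 0² + 2²)
  = |0 + 0 + 12 + 20| / √(0 + 0 + 4)
  = |32| / √4
  = 32 / 2
  ≈ 16

16


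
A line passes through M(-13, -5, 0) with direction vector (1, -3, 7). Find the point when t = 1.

P(t) = M + t·d
  = (-13 + 1·1, -5 + (-3)·1, 0 + 7·1)
  = (-13 + 1, -5 - 3, 0 + 7)
  = (-12, -8, 7)

(-12, -8, 7)


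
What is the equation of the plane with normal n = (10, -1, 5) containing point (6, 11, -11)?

The plane through P with normal n = (a, b, c) satisfies n·(r - P) = 0,
i.e. ax + by + cz = a·x₀ + b·y₀ + c·z₀.
d = 10·6 + (-1)·11 + 5·(-11)
  = 60 - 11 - 55
  = -6
Equation: 10x - y + 5z = -6

10x - y + 5z = -6


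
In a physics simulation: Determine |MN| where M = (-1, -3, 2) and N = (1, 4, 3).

d = √[(x₂-x₁)² + (y₂-y₁)² + (z₂-z₁)²]
  = √[2² + 7² + 1²]
  = √[4 + 49 + 1]
  = √54
  ≈ 7.348

7.348


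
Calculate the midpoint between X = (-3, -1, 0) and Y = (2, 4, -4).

M = ((x₁+x₂)/2, (y₁+y₂)/2, (z₁+z₂)/2)
  = ((-3 + 2)/2, (-1 + 4)/2, (0 - 4)/2)
  = (-1/2, 3/2, -4/2)
  = (-0.5, 1.5, -2)

(-0.5, 1.5, -2)


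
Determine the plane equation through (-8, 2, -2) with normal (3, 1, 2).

The plane through P with normal n = (a, b, c) satisfies n·(r - P) = 0,
i.e. ax + by + cz = a·x₀ + b·y₀ + c·z₀.
d = 3·(-8) + 1·2 + 2·(-2)
  = -24 + 2 - 4
  = -26
Equation: 3x + y + 2z = -26

3x + y + 2z = -26


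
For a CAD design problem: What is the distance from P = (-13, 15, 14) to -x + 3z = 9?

distance = |a·x₀ + b·y₀ + c·z₀ - d| / √(a² + b² + c²)
  = |(-1)·(-13) + 0·15 + 3·14 - 9| / √((-1)² + 0² + 3²)
  = |13 + 0 + 42 - 9| / √(1 + 0 + 9)
  = |46| / √10
  = 46 / 3.162
  ≈ 14.55

14.55


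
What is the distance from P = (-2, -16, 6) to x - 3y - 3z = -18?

distance = |a·x₀ + b·y₀ + c·z₀ - d| / √(a² + b² + c²)
  = |1·(-2) + (-3)·(-16) + (-3)·6 - (-18)| / √(1² + (-3)² + (-3)²)
  = |-2 + 48 - 18 + 18| / √(1 + 9 + 9)
  = |46| / √19
  = 46 / 4.359
  ≈ 10.55

10.55


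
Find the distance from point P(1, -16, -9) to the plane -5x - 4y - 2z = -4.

distance = |a·x₀ + b·y₀ + c·z₀ - d| / √(a² + b² + c²)
  = |(-5)·1 + (-4)·(-16) + (-2)·(-9) - (-4)| / √((-5)² + (-4)² + (-2)²)
  = |-5 + 64 + 18 + 4| / √(25 + 16 + 4)
  = |81| / √45
  = 81 / 6.708
  ≈ 12.07

12.07


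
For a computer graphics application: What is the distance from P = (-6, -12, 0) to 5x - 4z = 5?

distance = |a·x₀ + b·y₀ + c·z₀ - d| / √(a² + b² + c²)
  = |5·(-6) + 0·(-12) + (-4)·0 - 5| / √(5² + 0² + (-4)²)
  = |-30 + 0 + 0 - 5| / √(25 + 0 + 16)
  = |-35| / √41
  = 35 / 6.403
  ≈ 5.466

5.466


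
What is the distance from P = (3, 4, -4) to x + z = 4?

distance = |a·x₀ + b·y₀ + c·z₀ - d| / √(a² + b² + c²)
  = |1·3 + 0·4 + 1·(-4) - 4| / √(1² + 0² + 1²)
  = |3 + 0 - 4 - 4| / √(1 + 0 + 1)
  = |-5| / √2
  = 5 / 1.414
  ≈ 3.536

3.536


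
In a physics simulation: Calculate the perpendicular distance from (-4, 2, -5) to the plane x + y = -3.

distance = |a·x₀ + b·y₀ + c·z₀ - d| / √(a² + b² + c²)
  = |1·(-4) + 1·2 + 0·(-5) - (-3)| / √(1² + 1² + 0²)
  = |-4 + 2 + 0 + 3| / √(1 + 1 + 0)
  = |1| / √2
  = 1 / 1.414
  ≈ 0.7071

0.7071


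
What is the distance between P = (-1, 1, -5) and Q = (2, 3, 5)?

d = √[(x₂-x₁)² + (y₂-y₁)² + (z₂-z₁)²]
  = √[3² + 2² + 10²]
  = √[9 + 4 + 100]
  = √113
  ≈ 10.63

10.63


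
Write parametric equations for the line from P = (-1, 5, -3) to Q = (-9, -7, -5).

Direction vector d = Q - P = (-9 + 1, -7 - 5, -5 + 3) = (-8, -12, -2)
Parametric form r = P + t·d:
x = -1 - 8t, y = 5 - 12t, z = -3 - 2t

x = -1 - 8t, y = 5 - 12t, z = -3 - 2t


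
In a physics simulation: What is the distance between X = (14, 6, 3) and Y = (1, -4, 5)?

d = √[(x₂-x₁)² + (y₂-y₁)² + (z₂-z₁)²]
  = √[(-13)² + (-10)² + 2²]
  = √[169 + 100 + 4]
  = √273
  ≈ 16.52

16.52


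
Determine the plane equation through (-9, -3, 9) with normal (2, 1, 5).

The plane through P with normal n = (a, b, c) satisfies n·(r - P) = 0,
i.e. ax + by + cz = a·x₀ + b·y₀ + c·z₀.
d = 2·(-9) + 1·(-3) + 5·9
  = -18 - 3 + 45
  = 24
Equation: 2x + y + 5z = 24

2x + y + 5z = 24


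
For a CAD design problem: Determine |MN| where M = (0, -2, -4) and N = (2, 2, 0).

d = √[(x₂-x₁)² + (y₂-y₁)² + (z₂-z₁)²]
  = √[2² + 4² + 4²]
  = √[4 + 16 + 16]
  = √36
  ≈ 6

6


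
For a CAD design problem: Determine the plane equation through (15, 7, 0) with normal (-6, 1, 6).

The plane through P with normal n = (a, b, c) satisfies n·(r - P) = 0,
i.e. ax + by + cz = a·x₀ + b·y₀ + c·z₀.
d = (-6)·15 + 1·7 + 6·0
  = -90 + 7 + 0
  = -83
Equation: -6x + y + 6z = -83

-6x + y + 6z = -83


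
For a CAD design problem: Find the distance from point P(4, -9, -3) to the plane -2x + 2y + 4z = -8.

distance = |a·x₀ + b·y₀ + c·z₀ - d| / √(a² + b² + c²)
  = |(-2)·4 + 2·(-9) + 4·(-3) - (-8)| / √((-2)² + 2² + 4²)
  = |-8 - 18 - 12 + 8| / √(4 + 4 + 16)
  = |-30| / √24
  = 30 / 4.899
  ≈ 6.124

6.124


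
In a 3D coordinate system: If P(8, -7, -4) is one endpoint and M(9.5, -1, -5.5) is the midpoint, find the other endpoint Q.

Q = 2M - P
  = (2·9.5 - 8, 2·(-1) - (-7), 2·(-5.5) - (-4))
  = (19 - 8, -2 + 7, -11 + 4)
  = (11, 5, -7)

(11, 5, -7)


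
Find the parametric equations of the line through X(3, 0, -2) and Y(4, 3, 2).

Direction vector d = Y - X = (4 - 3, 3 + 0, 2 + 2) = (1, 3, 4)
Parametric form r = X + t·d:
x = 3 + t, y = 0 + 3t, z = -2 + 4t

x = 3 + t, y = 0 + 3t, z = -2 + 4t


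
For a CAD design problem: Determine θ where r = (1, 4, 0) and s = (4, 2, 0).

r·s = 1·4 + 4·2 + 0·0 = 4 + 8 + 0 = 12
|r| = √(1² + 4² + 0²) = √17 ≈ 4.123
|s| = √(4² + 2² + 0²) = √20 ≈ 4.472
cos θ = (r·s)/(|r||s|) = 12/(4.123·4.472) ≈ 0.6508
θ = arccos(0.6508) ≈ 49.4°

49.4°


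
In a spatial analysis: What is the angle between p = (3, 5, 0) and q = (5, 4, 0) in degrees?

p·q = 3·5 + 5·4 + 0·0 = 15 + 20 + 0 = 35
|p| = √(3² + 5² + 0²) = √34 ≈ 5.831
|q| = √(5² + 4² + 0²) = √41 ≈ 6.403
cos θ = (p·q)/(|p||q|) = 35/(5.831·6.403) ≈ 0.9374
θ = arccos(0.9374) ≈ 20.38°

20.38°


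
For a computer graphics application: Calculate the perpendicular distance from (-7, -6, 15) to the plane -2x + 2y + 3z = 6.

distance = |a·x₀ + b·y₀ + c·z₀ - d| / √(a² + b² + c²)
  = |(-2)·(-7) + 2·(-6) + 3·15 - 6| / √((-2)² + 2² + 3²)
  = |14 - 12 + 45 - 6| / √(4 + 4 + 9)
  = |41| / √17
  = 41 / 4.123
  ≈ 9.944

9.944


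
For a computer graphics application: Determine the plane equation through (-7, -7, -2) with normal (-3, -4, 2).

The plane through P with normal n = (a, b, c) satisfies n·(r - P) = 0,
i.e. ax + by + cz = a·x₀ + b·y₀ + c·z₀.
d = (-3)·(-7) + (-4)·(-7) + 2·(-2)
  = 21 + 28 - 4
  = 45
Equation: -3x - 4y + 2z = 45

-3x - 4y + 2z = 45


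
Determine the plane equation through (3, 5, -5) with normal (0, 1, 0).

The plane through P with normal n = (a, b, c) satisfies n·(r - P) = 0,
i.e. ax + by + cz = a·x₀ + b·y₀ + c·z₀.
d = 0·3 + 1·5 + 0·(-5)
  = 0 + 5 + 0
  = 5
Equation: y = 5

y = 5


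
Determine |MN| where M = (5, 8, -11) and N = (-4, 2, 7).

d = √[(x₂-x₁)² + (y₂-y₁)² + (z₂-z₁)²]
  = √[(-9)² + (-6)² + 18²]
  = √[81 + 36 + 324]
  = √441
  ≈ 21

21


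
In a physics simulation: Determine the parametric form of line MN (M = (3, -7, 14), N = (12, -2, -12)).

Direction vector d = N - M = (12 - 3, -2 + 7, -12 - 14) = (9, 5, -26)
Parametric form r = M + t·d:
x = 3 + 9t, y = -7 + 5t, z = 14 - 26t

x = 3 + 9t, y = -7 + 5t, z = 14 - 26t


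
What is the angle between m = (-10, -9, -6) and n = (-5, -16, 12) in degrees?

m·n = (-10)·(-5) + (-9)·(-16) + (-6)·12 = 50 + 144 - 72 = 122
|m| = √((-10)² + (-9)² + (-6)²) = √217 ≈ 14.73
|n| = √((-5)² + (-16)² + 12²) = √425 ≈ 20.62
cos θ = (m·n)/(|m||n|) = 122/(14.73·20.62) ≈ 0.4017
θ = arccos(0.4017) ≈ 66.31°

66.31°


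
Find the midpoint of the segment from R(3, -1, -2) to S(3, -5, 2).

M = ((x₁+x₂)/2, (y₁+y₂)/2, (z₁+z₂)/2)
  = ((3 + 3)/2, (-1 - 5)/2, (-2 + 2)/2)
  = (6/2, -6/2, 0/2)
  = (3, -3, 0)

(3, -3, 0)


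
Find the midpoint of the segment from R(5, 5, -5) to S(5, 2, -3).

M = ((x₁+x₂)/2, (y₁+y₂)/2, (z₁+z₂)/2)
  = ((5 + 5)/2, (5 + 2)/2, (-5 - 3)/2)
  = (10/2, 7/2, -8/2)
  = (5, 3.5, -4)

(5, 3.5, -4)


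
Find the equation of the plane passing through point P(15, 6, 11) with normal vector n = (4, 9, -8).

The plane through P with normal n = (a, b, c) satisfies n·(r - P) = 0,
i.e. ax + by + cz = a·x₀ + b·y₀ + c·z₀.
d = 4·15 + 9·6 + (-8)·11
  = 60 + 54 - 88
  = 26
Equation: 4x + 9y - 8z = 26

4x + 9y - 8z = 26


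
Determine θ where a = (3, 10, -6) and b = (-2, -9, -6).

a·b = 3·(-2) + 10·(-9) + (-6)·(-6) = -6 - 90 + 36 = -60
|a| = √(3² + 10² + (-6)²) = √145 ≈ 12.04
|b| = √((-2)² + (-9)² + (-6)²) = √121 ≈ 11
cos θ = (a·b)/(|a||b|) = -60/(12.04·11) ≈ -0.453
θ = arccos(-0.453) ≈ 116.9°

116.9°


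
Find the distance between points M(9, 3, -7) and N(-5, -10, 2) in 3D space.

d = √[(x₂-x₁)² + (y₂-y₁)² + (z₂-z₁)²]
  = √[(-14)² + (-13)² + 9²]
  = √[196 + 169 + 81]
  = √446
  ≈ 21.12

21.12


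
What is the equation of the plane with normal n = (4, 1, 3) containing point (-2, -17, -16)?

The plane through P with normal n = (a, b, c) satisfies n·(r - P) = 0,
i.e. ax + by + cz = a·x₀ + b·y₀ + c·z₀.
d = 4·(-2) + 1·(-17) + 3·(-16)
  = -8 - 17 - 48
  = -73
Equation: 4x + y + 3z = -73

4x + y + 3z = -73


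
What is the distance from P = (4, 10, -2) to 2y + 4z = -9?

distance = |a·x₀ + b·y₀ + c·z₀ - d| / √(a² + b² + c²)
  = |0·4 + 2·10 + 4·(-2) - (-9)| / √(0² + 2² + 4²)
  = |0 + 20 - 8 + 9| / √(0 + 4 + 16)
  = |21| / √20
  = 21 / 4.472
  ≈ 4.696

4.696


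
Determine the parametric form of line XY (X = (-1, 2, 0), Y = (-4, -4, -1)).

Direction vector d = Y - X = (-4 + 1, -4 - 2, -1 + 0) = (-3, -6, -1)
Parametric form r = X + t·d:
x = -1 - 3t, y = 2 - 6t, z = 0 - t

x = -1 - 3t, y = 2 - 6t, z = 0 - t
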